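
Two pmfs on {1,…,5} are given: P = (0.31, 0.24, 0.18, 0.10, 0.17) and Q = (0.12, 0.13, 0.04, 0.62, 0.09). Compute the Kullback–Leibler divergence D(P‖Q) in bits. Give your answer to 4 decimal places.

D(P‖Q) = Σ p·log₂(p/q).
  0.31·log₂(0.31/0.12) = 0.42446
  0.24·log₂(0.24/0.13) = 0.21229
  0.18·log₂(0.18/0.04) = 0.39059
  0.10·log₂(0.10/0.62) = -0.26323
  0.17·log₂(0.17/0.09) = 0.15598
D(P‖Q) = 0.9201 bits.

0.9201 bits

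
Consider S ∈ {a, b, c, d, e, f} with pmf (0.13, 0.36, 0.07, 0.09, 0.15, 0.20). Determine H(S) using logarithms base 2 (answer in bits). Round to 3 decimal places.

2.369 bits

H(S) = −Σ p·log₂ p.
  −(0.13)·log₂(0.13) = 0.3826
  −(0.36)·log₂(0.36) = 0.5306
  −(0.07)·log₂(0.07) = 0.2686
  −(0.09)·log₂(0.09) = 0.3127
  −(0.15)·log₂(0.15) = 0.4105
  −(0.20)·log₂(0.20) = 0.4644
Sum: 0.3826 + 0.5306 + 0.2686 + 0.3127 + 0.4105 + 0.4644 = 2.369 bits.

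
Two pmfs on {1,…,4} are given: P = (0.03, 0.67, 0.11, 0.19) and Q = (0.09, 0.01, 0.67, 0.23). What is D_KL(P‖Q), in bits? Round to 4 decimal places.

3.6776 bits

D(P‖Q) = Σ p·log₂(p/q).
  0.03·log₂(0.03/0.09) = -0.04755
  0.67·log₂(0.67/0.01) = 4.06428
  0.11·log₂(0.11/0.67) = -0.28673
  0.19·log₂(0.19/0.23) = -0.05237
D(P‖Q) = 3.6776 bits.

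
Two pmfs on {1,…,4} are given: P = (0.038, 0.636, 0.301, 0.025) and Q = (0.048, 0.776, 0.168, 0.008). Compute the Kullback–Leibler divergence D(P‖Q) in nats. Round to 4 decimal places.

D(P‖Q) = Σ p·ln(p/q).
  0.038·ln(0.038/0.048) = -0.00888
  0.636·ln(0.636/0.776) = -0.12653
  0.301·ln(0.301/0.168) = 0.17553
  0.025·ln(0.025/0.008) = 0.02849
D(P‖Q) = 0.0686 nats.

0.0686 nats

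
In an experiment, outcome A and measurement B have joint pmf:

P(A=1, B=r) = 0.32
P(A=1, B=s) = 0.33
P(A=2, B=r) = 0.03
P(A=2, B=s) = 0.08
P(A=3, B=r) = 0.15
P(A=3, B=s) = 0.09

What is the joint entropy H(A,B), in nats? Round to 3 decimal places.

1.539 nats

H(A,B) = −Σ p(x,y)·ln p(x,y) over all 6 cells.
  cell (1,r): −0.32·ln0.32 = 0.3646
  cell (1,s): −0.33·ln0.33 = 0.3659
  cell (2,r): −0.03·ln0.03 = 0.1052
  cell (2,s): −0.08·ln0.08 = 0.2021
  cell (3,r): −0.15·ln0.15 = 0.2846
  cell (3,s): −0.09·ln0.09 = 0.2167
Sum = 1.539 nats.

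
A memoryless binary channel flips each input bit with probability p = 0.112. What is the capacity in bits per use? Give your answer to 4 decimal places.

0.4941 bits

Binary symmetric channel: C = 1 − h₂(ε) where h₂ is the binary entropy function.
h₂(0.112) = −0.112·log₂0.112 − 0.888·log₂0.888 = 0.5059.
C = 1 − 0.5059 = 0.4941 bits per channel use.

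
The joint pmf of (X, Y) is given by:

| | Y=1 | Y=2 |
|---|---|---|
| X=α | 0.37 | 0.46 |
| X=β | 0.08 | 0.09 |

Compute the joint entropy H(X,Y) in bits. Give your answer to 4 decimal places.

1.6502 bits

H(X,Y) = −Σ p(x,y)·log₂ p(x,y) over all 4 cells.
  cell (α,1): −0.37·log₂0.37 = 0.53073
  cell (α,2): −0.46·log₂0.46 = 0.51534
  cell (β,1): −0.08·log₂0.08 = 0.29151
  cell (β,2): −0.09·log₂0.09 = 0.31265
Sum = 1.6502 bits.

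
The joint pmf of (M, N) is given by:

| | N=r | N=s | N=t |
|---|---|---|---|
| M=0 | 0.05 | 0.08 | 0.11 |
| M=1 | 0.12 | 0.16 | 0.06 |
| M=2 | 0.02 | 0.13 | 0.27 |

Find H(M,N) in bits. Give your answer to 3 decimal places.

H(M,N) = −Σ p(x,y)·log₂ p(x,y) over all 9 cells.
  cell (0,r): −0.05·log₂0.05 = 0.2161
  cell (0,s): −0.08·log₂0.08 = 0.2915
  cell (0,t): −0.11·log₂0.11 = 0.3503
  cell (1,r): −0.12·log₂0.12 = 0.3671
  cell (1,s): −0.16·log₂0.16 = 0.4230
  cell (1,t): −0.06·log₂0.06 = 0.2435
  cell (2,r): −0.02·log₂0.02 = 0.1129
  cell (2,s): −0.13·log₂0.13 = 0.3826
  cell (2,t): −0.27·log₂0.27 = 0.5100
Sum = 2.897 bits.

2.897 bits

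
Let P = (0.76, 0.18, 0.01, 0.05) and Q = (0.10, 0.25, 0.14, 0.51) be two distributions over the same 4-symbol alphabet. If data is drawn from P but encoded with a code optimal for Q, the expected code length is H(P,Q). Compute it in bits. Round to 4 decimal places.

H(P,Q) = −Σ p·log₂ q.
  −0.76·log₂(0.10) = 2.52467
  −0.18·log₂(0.25) = 0.36000
  −0.01·log₂(0.14) = 0.02837
  −0.05·log₂(0.51) = 0.04857
H(P,Q) = 2.9616 bits.

2.9616 bits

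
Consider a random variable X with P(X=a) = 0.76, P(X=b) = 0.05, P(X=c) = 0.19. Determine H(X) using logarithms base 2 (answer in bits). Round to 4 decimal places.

0.9722 bits

H(X) = −Σ p·log₂ p.
  −(0.76)·log₂(0.76) = 0.30091
  −(0.05)·log₂(0.05) = 0.21610
  −(0.19)·log₂(0.19) = 0.45523
Sum: 0.30091 + 0.21610 + 0.45523 = 0.9722 bits.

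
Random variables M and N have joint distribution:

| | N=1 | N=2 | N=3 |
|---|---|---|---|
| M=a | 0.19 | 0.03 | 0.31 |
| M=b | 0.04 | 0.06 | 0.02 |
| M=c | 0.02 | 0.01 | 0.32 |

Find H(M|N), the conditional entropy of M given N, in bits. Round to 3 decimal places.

1.142 bits

Chain rule: H(M|N) = H(M,N) − H(N).
Marginals: p(M) = (0.5300, 0.1200, 0.3500), p(N) = (0.2500, 0.1000, 0.6500).
H(M,N) = 2.3783 bits; H(N) = 1.2362 bits.
H(M|N) = 2.3783 − 1.2362 = 1.142 bits.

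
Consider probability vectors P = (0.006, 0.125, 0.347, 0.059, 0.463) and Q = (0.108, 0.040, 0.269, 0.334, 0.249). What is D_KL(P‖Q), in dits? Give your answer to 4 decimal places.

0.1730 dits

D(P‖Q) = Σ p·log₁₀(p/q).
  0.006·log₁₀(0.006/0.108) = -0.00753
  0.125·log₁₀(0.125/0.040) = 0.06186
  0.347·log₁₀(0.347/0.269) = 0.03837
  0.059·log₁₀(0.059/0.334) = -0.04442
  0.463·log₁₀(0.463/0.249) = 0.12472
D(P‖Q) = 0.1730 dits.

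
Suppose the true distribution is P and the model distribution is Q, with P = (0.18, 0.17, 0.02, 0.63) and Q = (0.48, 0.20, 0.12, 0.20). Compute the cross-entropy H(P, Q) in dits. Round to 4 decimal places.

H(P,Q) = −Σ p·log₁₀ q.
  −0.18·log₁₀(0.48) = 0.05738
  −0.17·log₁₀(0.20) = 0.11882
  −0.02·log₁₀(0.12) = 0.01842
  −0.63·log₁₀(0.20) = 0.44035
H(P,Q) = 0.6350 dits.

0.6350 dits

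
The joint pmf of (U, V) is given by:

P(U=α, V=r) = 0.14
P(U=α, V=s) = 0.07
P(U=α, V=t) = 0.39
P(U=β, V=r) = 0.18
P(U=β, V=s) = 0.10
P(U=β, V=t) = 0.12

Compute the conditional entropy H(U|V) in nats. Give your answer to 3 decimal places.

0.613 nats

Chain rule: H(U|V) = H(U,V) − H(V).
Marginals: p(U) = (0.6000, 0.4000), p(V) = (0.3200, 0.1700, 0.5100).
H(U,V) = 1.6220 nats; H(V) = 1.0093 nats.
H(U|V) = 1.6220 − 1.0093 = 0.613 nats.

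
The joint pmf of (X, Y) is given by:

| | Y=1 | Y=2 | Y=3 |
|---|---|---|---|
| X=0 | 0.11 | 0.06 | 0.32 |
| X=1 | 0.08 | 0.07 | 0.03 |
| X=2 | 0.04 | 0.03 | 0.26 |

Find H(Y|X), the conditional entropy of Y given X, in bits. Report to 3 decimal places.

1.197 bits

Marginals: p(X) = (0.4900, 0.1800, 0.3300), p(Y) = (0.2300, 0.1600, 0.6100).
H(Y|X) = Σ p(X) · H(Y|X=·).
  X=0: p=0.4900, H(Y|X=0) = 1.2563
  X=1: p=0.1800, H(Y|X=1) = 1.4807
  X=2: p=0.3300, H(Y|X=2) = 0.9545
Weighted sum = 1.197 bits.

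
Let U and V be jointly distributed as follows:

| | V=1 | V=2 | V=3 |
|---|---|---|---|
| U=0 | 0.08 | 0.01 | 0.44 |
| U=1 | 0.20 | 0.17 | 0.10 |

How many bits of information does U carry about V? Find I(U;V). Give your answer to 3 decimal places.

Marginals: p(U) = (0.5300, 0.4700), p(V) = (0.2800, 0.1800, 0.5400).
I(U;V) = Σ p(x,y)·log₂[p(x,y)/(p(x)p(y))].
  (0,1): 0.08·log₂(0.5391) = -0.0713
  (0,2): 0.01·log₂(0.1048) = -0.0325
  (0,3): 0.44·log₂(1.5374) = 0.2730
  (1,1): 0.20·log₂(1.5198) = 0.1208
  (1,2): 0.17·log₂(2.0095) = 0.1712
  (1,3): 0.10·log₂(0.3940) = -0.1344
Sum = 0.327 bits.

0.327 bits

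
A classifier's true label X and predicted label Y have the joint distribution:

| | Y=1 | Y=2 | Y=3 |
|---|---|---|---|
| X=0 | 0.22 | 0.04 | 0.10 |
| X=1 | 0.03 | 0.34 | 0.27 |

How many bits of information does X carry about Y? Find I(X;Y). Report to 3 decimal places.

0.314 bits

Marginals: p(X) = (0.3600, 0.6400), p(Y) = (0.2500, 0.3800, 0.3700).
I(X;Y) = H(X) + H(Y) − H(X,Y).
H(X) = 0.9427, H(Y) = 1.5612, H(X,Y) = 2.1895.
I(X;Y) = 0.9427 + 1.5612 − 2.1895 = 0.314 bits.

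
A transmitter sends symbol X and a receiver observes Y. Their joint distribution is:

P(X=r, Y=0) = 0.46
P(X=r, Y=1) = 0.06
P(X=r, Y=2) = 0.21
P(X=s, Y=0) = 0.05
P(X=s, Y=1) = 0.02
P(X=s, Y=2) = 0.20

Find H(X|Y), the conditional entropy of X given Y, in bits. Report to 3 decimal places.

Marginals: p(X) = (0.7300, 0.2700), p(Y) = (0.5100, 0.0800, 0.4100).
H(X|Y) = Σ p(Y) · H(X|Y=·).
  Y=0: p=0.5100, H(X|Y=0) = 0.4627
  Y=1: p=0.0800, H(X|Y=1) = 0.8113
  Y=2: p=0.4100, H(X|Y=2) = 0.9996
Weighted sum = 0.711 bits.

0.711 bits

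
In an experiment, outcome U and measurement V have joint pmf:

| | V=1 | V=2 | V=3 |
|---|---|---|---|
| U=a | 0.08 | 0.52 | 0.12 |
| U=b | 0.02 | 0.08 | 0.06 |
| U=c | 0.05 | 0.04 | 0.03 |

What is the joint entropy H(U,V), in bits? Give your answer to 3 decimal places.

H(U,V) = −Σ p(x,y)·log₂ p(x,y) over all 9 cells.
  cell (a,1): −0.08·log₂0.08 = 0.2915
  cell (a,2): −0.52·log₂0.52 = 0.4906
  cell (a,3): −0.12·log₂0.12 = 0.3671
  cell (b,1): −0.02·log₂0.02 = 0.1129
  cell (b,2): −0.08·log₂0.08 = 0.2915
  cell (b,3): −0.06·log₂0.06 = 0.2435
  cell (c,1): −0.05·log₂0.05 = 0.2161
  cell (c,2): −0.04·log₂0.04 = 0.1858
  cell (c,3): −0.03·log₂0.03 = 0.1518
Sum = 2.351 bits.

2.351 bits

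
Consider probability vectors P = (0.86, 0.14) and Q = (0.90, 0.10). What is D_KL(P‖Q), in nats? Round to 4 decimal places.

0.0080 nats

D(P‖Q) = Σ p·ln(p/q).
  0.86·ln(0.86/0.90) = -0.03910
  0.14·ln(0.14/0.10) = 0.04711
D(P‖Q) = 0.0080 nats.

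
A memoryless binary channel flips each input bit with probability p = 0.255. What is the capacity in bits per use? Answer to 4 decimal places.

Binary symmetric channel: C = 1 − h₂(ε) where h₂ is the binary entropy function.
h₂(0.255) = −0.255·log₂0.255 − 0.745·log₂0.745 = 0.8191.
C = 1 − 0.8191 = 0.1809 bits per channel use.

0.1809 bits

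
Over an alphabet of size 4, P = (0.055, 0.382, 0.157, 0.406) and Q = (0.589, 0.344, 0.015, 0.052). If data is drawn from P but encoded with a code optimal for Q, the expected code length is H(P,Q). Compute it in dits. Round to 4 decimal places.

0.9973 dits

H(P,Q) = −Σ p·log₁₀ q.
  −0.055·log₁₀(0.589) = 0.01264
  −0.382·log₁₀(0.344) = 0.17703
  −0.157·log₁₀(0.015) = 0.28635
  −0.406·log₁₀(0.052) = 0.52130
H(P,Q) = 0.9973 dits.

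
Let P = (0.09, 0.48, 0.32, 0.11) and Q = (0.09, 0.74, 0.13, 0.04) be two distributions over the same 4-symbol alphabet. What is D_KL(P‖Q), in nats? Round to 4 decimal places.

0.1918 nats

D(P‖Q) = Σ p·ln(p/q).
  0.09·ln(0.09/0.09) = 0.00000
  0.48·ln(0.48/0.74) = -0.20777
  0.32·ln(0.32/0.13) = 0.28825
  0.11·ln(0.11/0.04) = 0.11128
D(P‖Q) = 0.1918 nats.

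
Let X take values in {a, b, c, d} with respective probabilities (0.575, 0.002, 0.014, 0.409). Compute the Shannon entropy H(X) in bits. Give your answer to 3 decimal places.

1.091 bits

H(X) = −Σ p·log₂ p.
  −(0.575)·log₂(0.575) = 0.4591
  −(0.002)·log₂(0.002) = 0.0179
  −(0.014)·log₂(0.014) = 0.0862
  −(0.409)·log₂(0.409) = 0.5275
Sum: 0.4591 + 0.0179 + 0.0862 + 0.5275 = 1.091 bits.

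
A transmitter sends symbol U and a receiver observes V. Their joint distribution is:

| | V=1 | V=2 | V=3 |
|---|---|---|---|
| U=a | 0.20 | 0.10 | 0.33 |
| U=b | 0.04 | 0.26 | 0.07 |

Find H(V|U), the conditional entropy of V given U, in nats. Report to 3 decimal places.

0.924 nats

Marginals: p(U) = (0.6300, 0.3700), p(V) = (0.2400, 0.3600, 0.4000).
H(V|U) = Σ p(U) · H(V|U=·).
  U=a: p=0.6300, H(V|U=a) = 0.9951
  U=b: p=0.3700, H(V|U=b) = 0.8034
Weighted sum = 0.924 nats.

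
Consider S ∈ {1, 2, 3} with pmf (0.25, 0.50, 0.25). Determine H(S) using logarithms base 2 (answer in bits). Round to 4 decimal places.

1.5000 bits

H(S) = −Σ p·log₂ p.
  −(0.25)·log₂(0.25) = 0.50000
  −(0.50)·log₂(0.50) = 0.50000
  −(0.25)·log₂(0.25) = 0.50000
Sum: 0.50000 + 0.50000 + 0.50000 = 1.5000 bits.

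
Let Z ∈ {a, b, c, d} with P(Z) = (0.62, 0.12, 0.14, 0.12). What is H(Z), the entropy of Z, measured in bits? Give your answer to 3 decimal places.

1.559 bits

H(Z) = −Σ p·log₂ p.
  −(0.62)·log₂(0.62) = 0.4276
  −(0.12)·log₂(0.12) = 0.3671
  −(0.14)·log₂(0.14) = 0.3971
  −(0.12)·log₂(0.12) = 0.3671
Sum: 0.4276 + 0.3671 + 0.3971 + 0.3671 = 1.559 bits.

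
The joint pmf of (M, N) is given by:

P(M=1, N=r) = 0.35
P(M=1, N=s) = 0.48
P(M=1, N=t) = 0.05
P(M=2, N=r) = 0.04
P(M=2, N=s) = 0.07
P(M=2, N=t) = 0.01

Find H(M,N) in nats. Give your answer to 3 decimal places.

H(M,N) = −Σ p(x,y)·ln p(x,y) over all 6 cells.
  cell (1,r): −0.35·ln0.35 = 0.3674
  cell (1,s): −0.48·ln0.48 = 0.3523
  cell (1,t): −0.05·ln0.05 = 0.1498
  cell (2,r): −0.04·ln0.04 = 0.1288
  cell (2,s): −0.07·ln0.07 = 0.1861
  cell (2,t): −0.01·ln0.01 = 0.0461
Sum = 1.230 nats.

1.230 nats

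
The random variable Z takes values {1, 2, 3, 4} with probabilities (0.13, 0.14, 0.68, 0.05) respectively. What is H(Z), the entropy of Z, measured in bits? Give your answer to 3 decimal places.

H(Z) = −Σ p·log₂ p.
  −(0.13)·log₂(0.13) = 0.3826
  −(0.14)·log₂(0.14) = 0.3971
  −(0.68)·log₂(0.68) = 0.3783
  −(0.05)·log₂(0.05) = 0.2161
Sum: 0.3826 + 0.3971 + 0.3783 + 0.2161 = 1.374 bits.

1.374 bits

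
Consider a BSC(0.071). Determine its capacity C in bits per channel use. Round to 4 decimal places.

Binary symmetric channel: C = 1 − h₂(ε) where h₂ is the binary entropy function.
h₂(0.071) = −0.071·log₂0.071 − 0.929·log₂0.929 = 0.3696.
C = 1 − 0.3696 = 0.6304 bits per channel use.

0.6304 bits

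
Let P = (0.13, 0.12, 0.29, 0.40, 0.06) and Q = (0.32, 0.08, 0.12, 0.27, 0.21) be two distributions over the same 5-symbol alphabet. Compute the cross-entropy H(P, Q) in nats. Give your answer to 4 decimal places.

1.6835 nats

H(P,Q) = −Σ p·ln q.
  −0.13·ln(0.32) = 0.14813
  −0.12·ln(0.08) = 0.30309
  −0.29·ln(0.12) = 0.61488
  −0.40·ln(0.27) = 0.52373
  −0.06·ln(0.21) = 0.09364
H(P,Q) = 1.6835 nats.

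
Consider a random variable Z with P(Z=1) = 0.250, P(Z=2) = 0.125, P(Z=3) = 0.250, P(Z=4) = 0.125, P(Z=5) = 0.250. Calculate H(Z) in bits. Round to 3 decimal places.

H(Z) = −Σ p·log₂ p.
  −(0.250)·log₂(0.250) = 0.5000
  −(0.125)·log₂(0.125) = 0.3750
  −(0.250)·log₂(0.250) = 0.5000
  −(0.125)·log₂(0.125) = 0.3750
  −(0.250)·log₂(0.250) = 0.5000
Sum: 0.5000 + 0.3750 + 0.5000 + 0.3750 + 0.5000 = 2.250 bits.

2.250 bits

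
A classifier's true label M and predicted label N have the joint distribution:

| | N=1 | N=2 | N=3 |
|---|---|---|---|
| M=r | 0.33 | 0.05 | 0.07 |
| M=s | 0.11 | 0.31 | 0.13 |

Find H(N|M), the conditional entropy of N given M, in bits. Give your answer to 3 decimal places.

Chain rule: H(N|M) = H(M,N) − H(M).
Marginals: p(M) = (0.4500, 0.5500), p(N) = (0.4400, 0.3600, 0.2000).
H(M,N) = 2.2692 bits; H(M) = 0.9928 bits.
H(N|M) = 2.2692 − 0.9928 = 1.276 bits.

1.276 bits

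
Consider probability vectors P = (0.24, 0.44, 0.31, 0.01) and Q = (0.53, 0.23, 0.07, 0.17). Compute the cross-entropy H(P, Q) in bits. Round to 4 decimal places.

2.3676 bits

H(P,Q) = −Σ p·log₂ q.
  −0.24·log₂(0.53) = 0.21982
  −0.44·log₂(0.23) = 0.93293
  −0.31·log₂(0.07) = 1.18932
  −0.01·log₂(0.17) = 0.02556
H(P,Q) = 2.3676 bits.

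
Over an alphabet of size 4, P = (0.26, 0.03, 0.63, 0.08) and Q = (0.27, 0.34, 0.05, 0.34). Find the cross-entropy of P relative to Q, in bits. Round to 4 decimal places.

H(P,Q) = −Σ p·log₂ q.
  −0.26·log₂(0.27) = 0.49113
  −0.03·log₂(0.34) = 0.04669
  −0.63·log₂(0.05) = 2.72281
  −0.08·log₂(0.34) = 0.12451
H(P,Q) = 3.3851 bits.

3.3851 bits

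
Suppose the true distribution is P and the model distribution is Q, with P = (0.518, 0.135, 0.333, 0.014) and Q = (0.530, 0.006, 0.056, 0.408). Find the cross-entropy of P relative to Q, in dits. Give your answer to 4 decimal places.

0.8651 dits

H(P,Q) = −Σ p·log₁₀ q.
  −0.518·log₁₀(0.530) = 0.14283
  −0.135·log₁₀(0.006) = 0.29995
  −0.333·log₁₀(0.056) = 0.41685
  −0.014·log₁₀(0.408) = 0.00545
H(P,Q) = 0.8651 dits.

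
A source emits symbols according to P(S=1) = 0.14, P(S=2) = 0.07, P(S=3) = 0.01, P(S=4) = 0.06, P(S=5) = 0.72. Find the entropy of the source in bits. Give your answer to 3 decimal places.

H(S) = −Σ p·log₂ p.
  −(0.14)·log₂(0.14) = 0.3971
  −(0.07)·log₂(0.07) = 0.2686
  −(0.01)·log₂(0.01) = 0.0664
  −(0.06)·log₂(0.06) = 0.2435
  −(0.72)·log₂(0.72) = 0.3412
Sum: 0.3971 + 0.2686 + 0.0664 + 0.2435 + 0.3412 = 1.317 bits.

1.317 bits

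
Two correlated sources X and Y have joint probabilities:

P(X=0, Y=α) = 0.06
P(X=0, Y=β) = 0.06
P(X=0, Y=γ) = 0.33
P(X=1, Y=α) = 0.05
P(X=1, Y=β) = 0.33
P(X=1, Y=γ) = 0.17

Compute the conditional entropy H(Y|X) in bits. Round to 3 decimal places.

Chain rule: H(Y|X) = H(X,Y) − H(X).
Marginals: p(X) = (0.4500, 0.5500), p(Y) = (0.1100, 0.3900, 0.5000).
H(X,Y) = 2.1934 bits; H(X) = 0.9928 bits.
H(Y|X) = 2.1934 − 0.9928 = 1.201 bits.

1.201 bits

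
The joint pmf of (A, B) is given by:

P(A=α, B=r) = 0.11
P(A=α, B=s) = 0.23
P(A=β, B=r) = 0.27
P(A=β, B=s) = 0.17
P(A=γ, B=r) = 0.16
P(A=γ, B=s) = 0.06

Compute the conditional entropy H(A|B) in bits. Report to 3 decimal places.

1.454 bits

Marginals: p(A) = (0.3400, 0.4400, 0.2200), p(B) = (0.5400, 0.4600).
H(A|B) = Σ p(B) · H(A|B=·).
  B=r: p=0.5400, H(A|B=r) = 1.4876
  B=s: p=0.4600, H(A|B=s) = 1.4140
Weighted sum = 1.454 bits.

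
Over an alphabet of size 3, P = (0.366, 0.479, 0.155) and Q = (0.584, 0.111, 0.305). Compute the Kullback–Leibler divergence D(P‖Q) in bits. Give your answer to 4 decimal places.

D(P‖Q) = Σ p·log₂(p/q).
  0.366·log₂(0.366/0.584) = -0.24673
  0.479·log₂(0.479/0.111) = 1.01043
  0.155·log₂(0.155/0.305) = -0.15136
D(P‖Q) = 0.6123 bits.

0.6123 bits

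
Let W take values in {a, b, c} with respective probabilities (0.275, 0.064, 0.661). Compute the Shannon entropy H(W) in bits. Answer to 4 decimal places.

H(W) = −Σ p·log₂ p.
  −(0.275)·log₂(0.275) = 0.51219
  −(0.064)·log₂(0.064) = 0.25381
  −(0.661)·log₂(0.661) = 0.39480
Sum: 0.51219 + 0.25381 + 0.39480 = 1.1608 bits.

1.1608 bits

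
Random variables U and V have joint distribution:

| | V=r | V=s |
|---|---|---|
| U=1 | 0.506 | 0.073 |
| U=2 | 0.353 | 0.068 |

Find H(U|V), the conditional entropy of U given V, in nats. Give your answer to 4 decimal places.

Marginals: p(U) = (0.5790, 0.4210), p(V) = (0.8590, 0.1410).
H(U|V) = Σ p(V) · H(U|V=·).
  V=r: p=0.8590, H(U|V=r) = 0.6772
  V=s: p=0.1410, H(U|V=s) = 0.6925
Weighted sum = 0.6794 nats.

0.6794 nats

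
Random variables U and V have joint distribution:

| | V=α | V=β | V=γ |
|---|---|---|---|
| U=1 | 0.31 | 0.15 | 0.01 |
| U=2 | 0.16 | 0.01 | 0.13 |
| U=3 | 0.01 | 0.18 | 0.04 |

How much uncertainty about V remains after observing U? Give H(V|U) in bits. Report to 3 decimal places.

1.050 bits

Marginals: p(U) = (0.4700, 0.3000, 0.2300), p(V) = (0.4800, 0.3400, 0.1800).
H(V|U) = Σ p(U) · H(V|U=·).
  U=1: p=0.4700, H(V|U=1) = 1.0400
  U=2: p=0.3000, H(V|U=2) = 1.1700
  U=3: p=0.2300, H(V|U=3) = 0.9123
Weighted sum = 1.050 bits.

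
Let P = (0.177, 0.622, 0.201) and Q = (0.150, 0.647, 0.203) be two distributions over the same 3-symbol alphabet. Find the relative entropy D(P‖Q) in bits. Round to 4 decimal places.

0.0040 bits

D(P‖Q) = Σ p·log₂(p/q).
  0.177·log₂(0.177/0.150) = 0.04227
  0.622·log₂(0.622/0.647) = -0.03536
  0.201·log₂(0.201/0.203) = -0.00287
D(P‖Q) = 0.0040 bits.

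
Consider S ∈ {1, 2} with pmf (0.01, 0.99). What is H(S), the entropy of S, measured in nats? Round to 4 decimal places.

0.0560 nats

H(S) = −Σ p·ln p.
  −(0.01)·ln(0.01) = 0.04605
  −(0.99)·ln(0.99) = 0.00995
Sum: 0.04605 + 0.00995 = 0.0560 nats.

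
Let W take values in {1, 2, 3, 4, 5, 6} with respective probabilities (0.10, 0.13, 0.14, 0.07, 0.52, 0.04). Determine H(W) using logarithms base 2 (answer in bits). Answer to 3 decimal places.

2.057 bits

H(W) = −Σ p·log₂ p.
  −(0.10)·log₂(0.10) = 0.3322
  −(0.13)·log₂(0.13) = 0.3826
  −(0.14)·log₂(0.14) = 0.3971
  −(0.07)·log₂(0.07) = 0.2686
  −(0.52)·log₂(0.52) = 0.4906
  −(0.04)·log₂(0.04) = 0.1858
Sum: 0.3322 + 0.3826 + 0.3971 + 0.2686 + 0.4906 + 0.1858 = 2.057 bits.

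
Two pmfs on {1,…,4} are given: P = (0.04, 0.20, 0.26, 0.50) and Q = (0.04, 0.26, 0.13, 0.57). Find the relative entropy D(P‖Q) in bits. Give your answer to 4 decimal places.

0.0898 bits

D(P‖Q) = Σ p·log₂(p/q).
  0.04·log₂(0.04/0.04) = 0.00000
  0.20·log₂(0.20/0.26) = -0.07570
  0.26·log₂(0.26/0.13) = 0.26000
  0.50·log₂(0.50/0.57) = -0.09452
D(P‖Q) = 0.0898 bits.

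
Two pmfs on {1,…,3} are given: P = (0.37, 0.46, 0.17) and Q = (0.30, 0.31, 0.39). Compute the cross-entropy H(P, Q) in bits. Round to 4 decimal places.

H(P,Q) = −Σ p·log₂ q.
  −0.37·log₂(0.30) = 0.64268
  −0.46·log₂(0.31) = 0.77724
  −0.17·log₂(0.39) = 0.23094
H(P,Q) = 1.6509 bits.

1.6509 bits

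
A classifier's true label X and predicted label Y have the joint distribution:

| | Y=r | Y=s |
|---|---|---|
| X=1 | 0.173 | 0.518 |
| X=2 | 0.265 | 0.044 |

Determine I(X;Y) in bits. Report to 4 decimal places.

0.2454 bits

Marginals: p(X) = (0.6910, 0.3090), p(Y) = (0.4380, 0.5620).
I(X;Y) = Σ p(x,y)·log₂[p(x,y)/(p(x)p(y))].
  (1,r): 0.173·log₂(0.5716) = -0.13960
  (1,s): 0.518·log₂(1.3339) = 0.21529
  (2,r): 0.265·log₂(1.9580) = 0.25689
  (2,s): 0.044·log₂(0.2534) = -0.08715
Sum = 0.2454 bits.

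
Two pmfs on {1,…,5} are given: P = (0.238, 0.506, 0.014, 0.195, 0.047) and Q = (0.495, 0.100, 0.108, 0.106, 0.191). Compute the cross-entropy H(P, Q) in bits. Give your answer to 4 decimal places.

2.7109 bits

H(P,Q) = −Σ p·log₂ q.
  −0.238·log₂(0.495) = 0.24145
  −0.506·log₂(0.100) = 1.68090
  −0.014·log₂(0.108) = 0.04495
  −0.195·log₂(0.106) = 0.63138
  −0.047·log₂(0.191) = 0.11225
H(P,Q) = 2.7109 bits.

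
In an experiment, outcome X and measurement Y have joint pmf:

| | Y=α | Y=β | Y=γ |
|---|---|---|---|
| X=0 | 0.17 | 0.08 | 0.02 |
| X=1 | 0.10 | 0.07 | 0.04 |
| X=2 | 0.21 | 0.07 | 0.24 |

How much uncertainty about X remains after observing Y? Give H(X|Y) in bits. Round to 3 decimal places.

Marginals: p(X) = (0.2700, 0.2100, 0.5200), p(Y) = (0.4800, 0.2200, 0.3000).
H(X|Y) = Σ p(Y) · H(X|Y=·).
  Y=α: p=0.4800, H(X|Y=α) = 1.5236
  Y=β: p=0.2200, H(X|Y=β) = 1.5820
  Y=γ: p=0.3000, H(X|Y=γ) = 0.9056
Weighted sum = 1.351 bits.

1.351 bits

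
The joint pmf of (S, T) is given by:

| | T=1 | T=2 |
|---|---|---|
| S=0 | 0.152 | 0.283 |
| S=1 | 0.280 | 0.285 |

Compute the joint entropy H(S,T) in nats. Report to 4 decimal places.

H(S,T) = −Σ p(x,y)·ln p(x,y) over all 4 cells.
  cell (0,1): −0.152·ln0.152 = 0.28635
  cell (0,2): −0.283·ln0.283 = 0.35723
  cell (1,1): −0.280·ln0.280 = 0.35643
  cell (1,2): −0.285·ln0.285 = 0.35775
Sum = 1.3578 nats.

1.3578 nats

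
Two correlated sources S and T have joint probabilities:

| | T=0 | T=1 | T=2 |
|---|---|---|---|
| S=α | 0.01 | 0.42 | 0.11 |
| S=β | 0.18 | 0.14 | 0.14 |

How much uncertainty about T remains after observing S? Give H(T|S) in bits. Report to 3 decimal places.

Marginals: p(S) = (0.5400, 0.4600), p(T) = (0.1900, 0.5600, 0.2500).
H(T|S) = Σ p(S) · H(T|S=·).
  S=α: p=0.5400, H(T|S=α) = 0.8562
  S=β: p=0.4600, H(T|S=β) = 1.5743
Weighted sum = 1.187 bits.

1.187 bits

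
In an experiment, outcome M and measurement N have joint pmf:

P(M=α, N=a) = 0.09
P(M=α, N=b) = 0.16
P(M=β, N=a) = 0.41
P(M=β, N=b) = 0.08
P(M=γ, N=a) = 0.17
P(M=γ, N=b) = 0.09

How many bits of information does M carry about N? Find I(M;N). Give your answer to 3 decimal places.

0.123 bits

Marginals: p(M) = (0.2500, 0.4900, 0.2600), p(N) = (0.6700, 0.3300).
I(M;N) = Σ p(x,y)·log₂[p(x,y)/(p(x)p(y))].
  (α,a): 0.09·log₂(0.5373) = -0.0807
  (α,b): 0.16·log₂(1.9394) = 0.1529
  (β,a): 0.41·log₂(1.2489) = 0.1314
  (β,b): 0.08·log₂(0.4947) = -0.0812
  (γ,a): 0.17·log₂(0.9759) = -0.0060
  (γ,b): 0.09·log₂(1.0490) = 0.0062
Sum = 0.123 bits.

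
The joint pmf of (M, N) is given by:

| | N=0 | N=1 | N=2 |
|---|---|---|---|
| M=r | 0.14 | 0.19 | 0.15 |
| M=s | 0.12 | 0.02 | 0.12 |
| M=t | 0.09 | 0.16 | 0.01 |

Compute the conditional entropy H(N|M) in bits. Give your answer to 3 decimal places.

1.393 bits

Chain rule: H(N|M) = H(M,N) − H(M).
Marginals: p(M) = (0.4800, 0.2600, 0.2600), p(N) = (0.3500, 0.3700, 0.2800).
H(M,N) = 2.9120 bits; H(M) = 1.5188 bits.
H(N|M) = 2.9120 − 1.5188 = 1.393 bits.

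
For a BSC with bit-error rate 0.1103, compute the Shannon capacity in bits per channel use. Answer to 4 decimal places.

0.4992 bits

Binary symmetric channel: C = 1 − h₂(ε) where h₂ is the binary entropy function.
h₂(0.1103) = −0.1103·log₂0.1103 − 0.8897·log₂0.8897 = 0.5008.
C = 1 − 0.5008 = 0.4992 bits per channel use.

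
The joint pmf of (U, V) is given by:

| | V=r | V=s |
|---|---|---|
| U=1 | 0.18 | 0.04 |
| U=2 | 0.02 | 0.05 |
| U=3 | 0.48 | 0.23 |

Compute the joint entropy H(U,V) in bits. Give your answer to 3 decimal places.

1.956 bits

H(U,V) = −Σ p(x,y)·log₂ p(x,y) over all 6 cells.
  cell (1,r): −0.18·log₂0.18 = 0.4453
  cell (1,s): −0.04·log₂0.04 = 0.1858
  cell (2,r): −0.02·log₂0.02 = 0.1129
  cell (2,s): −0.05·log₂0.05 = 0.2161
  cell (3,r): −0.48·log₂0.48 = 0.5083
  cell (3,s): −0.23·log₂0.23 = 0.4877
Sum = 1.956 bits.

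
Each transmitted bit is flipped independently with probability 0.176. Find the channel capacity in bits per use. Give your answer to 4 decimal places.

Binary symmetric channel: C = 1 − h₂(ε) where h₂ is the binary entropy function.
h₂(0.176) = −0.176·log₂0.176 − 0.824·log₂0.824 = 0.6712.
C = 1 − 0.6712 = 0.3288 bits per channel use.

0.3288 bits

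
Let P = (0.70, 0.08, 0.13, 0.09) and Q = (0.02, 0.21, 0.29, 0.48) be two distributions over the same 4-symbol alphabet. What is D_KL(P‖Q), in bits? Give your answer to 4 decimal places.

3.1113 bits

D(P‖Q) = Σ p·log₂(p/q).
  0.70·log₂(0.70/0.02) = 3.59050
  0.08·log₂(0.08/0.21) = -0.11139
  0.13·log₂(0.13/0.29) = -0.15048
  0.09·log₂(0.09/0.48) = -0.21735
D(P‖Q) = 3.1113 bits.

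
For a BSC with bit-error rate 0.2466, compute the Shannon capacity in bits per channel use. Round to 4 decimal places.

0.1942 bits

Binary symmetric channel: C = 1 − h₂(ε) where h₂ is the binary entropy function.
h₂(0.2466) = −0.2466·log₂0.2466 − 0.7534·log₂0.7534 = 0.8058.
C = 1 − 0.8058 = 0.1942 bits per channel use.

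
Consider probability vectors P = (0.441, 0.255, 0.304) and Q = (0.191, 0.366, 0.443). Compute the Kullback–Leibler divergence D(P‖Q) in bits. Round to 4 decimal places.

0.2343 bits

D(P‖Q) = Σ p·log₂(p/q).
  0.441·log₂(0.441/0.191) = 0.53238
  0.255·log₂(0.255/0.366) = -0.13294
  0.304·log₂(0.304/0.443) = -0.16514
D(P‖Q) = 0.2343 bits.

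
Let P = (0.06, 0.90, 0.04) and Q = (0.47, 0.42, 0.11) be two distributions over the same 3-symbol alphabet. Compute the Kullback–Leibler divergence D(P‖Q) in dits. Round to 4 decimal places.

0.2267 dits

D(P‖Q) = Σ p·log₁₀(p/q).
  0.06·log₁₀(0.06/0.47) = -0.05364
  0.90·log₁₀(0.90/0.42) = 0.29789
  0.04·log₁₀(0.04/0.11) = -0.01757
D(P‖Q) = 0.2267 dits.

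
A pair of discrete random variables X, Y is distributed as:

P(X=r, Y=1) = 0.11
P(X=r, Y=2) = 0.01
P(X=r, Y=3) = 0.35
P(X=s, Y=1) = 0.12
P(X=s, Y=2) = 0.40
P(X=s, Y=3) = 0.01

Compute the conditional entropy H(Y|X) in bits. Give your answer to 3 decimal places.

Marginals: p(X) = (0.4700, 0.5300), p(Y) = (0.2300, 0.4100, 0.3600).
H(Y|X) = Σ p(X) · H(Y|X=·).
  X=r: p=0.4700, H(Y|X=r) = 0.9253
  X=s: p=0.5300, H(Y|X=s) = 0.8997
Weighted sum = 0.912 bits.

0.912 bits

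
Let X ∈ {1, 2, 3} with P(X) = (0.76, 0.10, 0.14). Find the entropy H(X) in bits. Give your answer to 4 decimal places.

H(X) = −Σ p·log₂ p.
  −(0.76)·log₂(0.76) = 0.30091
  −(0.10)·log₂(0.10) = 0.33219
  −(0.14)·log₂(0.14) = 0.39711
Sum: 0.30091 + 0.33219 + 0.39711 = 1.0302 bits.

1.0302 bits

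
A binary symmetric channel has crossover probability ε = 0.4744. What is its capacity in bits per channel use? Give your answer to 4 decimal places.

Binary symmetric channel: C = 1 − h₂(ε) where h₂ is the binary entropy function.
h₂(0.4744) = −0.4744·log₂0.4744 − 0.5256·log₂0.5256 = 0.9981.
C = 1 − 0.9981 = 0.0019 bits per channel use.

0.0019 bits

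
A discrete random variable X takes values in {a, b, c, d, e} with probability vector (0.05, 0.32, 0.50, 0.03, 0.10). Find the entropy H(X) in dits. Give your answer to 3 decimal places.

0.520 dits

H(X) = −Σ p·log₁₀ p.
  −(0.05)·log₁₀(0.05) = 0.0651
  −(0.32)·log₁₀(0.32) = 0.1584
  −(0.50)·log₁₀(0.50) = 0.1505
  −(0.03)·log₁₀(0.03) = 0.0457
  −(0.10)·log₁₀(0.10) = 0.1000
Sum: 0.0651 + 0.1584 + 0.1505 + 0.0457 + 0.1000 = 0.520 dits.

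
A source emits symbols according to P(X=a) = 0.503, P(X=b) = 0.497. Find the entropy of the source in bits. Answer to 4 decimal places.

H(X) = −Σ p·log₂ p.
  −(0.503)·log₂(0.503) = 0.49866
  −(0.497)·log₂(0.497) = 0.50132
Sum: 0.49866 + 0.50132 = 1.0000 bits.

1.0000 bits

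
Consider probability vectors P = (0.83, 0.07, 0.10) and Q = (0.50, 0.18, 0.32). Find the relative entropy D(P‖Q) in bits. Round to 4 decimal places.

D(P‖Q) = Σ p·log₂(p/q).
  0.83·log₂(0.83/0.50) = 0.60688
  0.07·log₂(0.07/0.18) = -0.09538
  0.10·log₂(0.10/0.32) = -0.16781
D(P‖Q) = 0.3437 bits.

0.3437 bits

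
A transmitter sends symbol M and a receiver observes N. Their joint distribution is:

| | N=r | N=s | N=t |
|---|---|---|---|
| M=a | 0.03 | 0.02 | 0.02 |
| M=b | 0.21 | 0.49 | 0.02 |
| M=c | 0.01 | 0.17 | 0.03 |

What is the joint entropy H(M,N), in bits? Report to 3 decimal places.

2.120 bits

H(M,N) = −Σ p(x,y)·log₂ p(x,y) over all 9 cells.
  cell (a,r): −0.03·log₂0.03 = 0.1518
  cell (a,s): −0.02·log₂0.02 = 0.1129
  cell (a,t): −0.02·log₂0.02 = 0.1129
  cell (b,r): −0.21·log₂0.21 = 0.4728
  cell (b,s): −0.49·log₂0.49 = 0.5043
  cell (b,t): −0.02·log₂0.02 = 0.1129
  cell (c,r): −0.01·log₂0.01 = 0.0664
  cell (c,s): −0.17·log₂0.17 = 0.4346
  cell (c,t): −0.03·log₂0.03 = 0.1518
Sum = 2.120 bits.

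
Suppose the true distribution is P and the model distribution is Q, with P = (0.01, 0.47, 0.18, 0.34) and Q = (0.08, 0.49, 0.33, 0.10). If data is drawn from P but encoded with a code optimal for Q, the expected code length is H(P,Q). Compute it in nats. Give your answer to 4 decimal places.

H(P,Q) = −Σ p·ln q.
  −0.01·ln(0.08) = 0.02526
  −0.47·ln(0.49) = 0.33527
  −0.18·ln(0.33) = 0.19956
  −0.34·ln(0.10) = 0.78288
H(P,Q) = 1.3430 nats.

1.3430 nats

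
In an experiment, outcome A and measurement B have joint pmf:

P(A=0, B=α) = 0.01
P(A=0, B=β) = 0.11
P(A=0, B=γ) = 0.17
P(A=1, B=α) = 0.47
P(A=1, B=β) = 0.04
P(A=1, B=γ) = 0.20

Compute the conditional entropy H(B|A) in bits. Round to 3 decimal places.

1.145 bits

Marginals: p(A) = (0.2900, 0.7100), p(B) = (0.4800, 0.1500, 0.3700).
H(B|A) = Σ p(A) · H(B|A=·).
  A=0: p=0.2900, H(B|A=0) = 1.1497
  A=1: p=0.7100, H(B|A=1) = 1.1426
Weighted sum = 1.145 bits.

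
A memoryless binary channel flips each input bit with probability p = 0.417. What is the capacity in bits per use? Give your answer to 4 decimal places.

Binary symmetric channel: C = 1 − h₂(ε) where h₂ is the binary entropy function.
h₂(0.417) = −0.417·log₂0.417 − 0.583·log₂0.583 = 0.9800.
C = 1 − 0.9800 = 0.0200 bits per channel use.

0.0200 bits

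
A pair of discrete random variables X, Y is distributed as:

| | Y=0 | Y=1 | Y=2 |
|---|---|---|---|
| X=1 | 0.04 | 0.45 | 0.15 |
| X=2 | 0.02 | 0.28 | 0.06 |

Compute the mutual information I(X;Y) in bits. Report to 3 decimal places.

Marginals: p(X) = (0.6400, 0.3600), p(Y) = (0.0600, 0.7300, 0.2100).
I(X;Y) = H(X) + H(Y) − H(X,Y).
H(X) = 0.9427, H(Y) = 1.0478, H(X,Y) = 1.9853.
I(X;Y) = 0.9427 + 1.0478 − 1.9853 = 0.005 bits.

0.005 bits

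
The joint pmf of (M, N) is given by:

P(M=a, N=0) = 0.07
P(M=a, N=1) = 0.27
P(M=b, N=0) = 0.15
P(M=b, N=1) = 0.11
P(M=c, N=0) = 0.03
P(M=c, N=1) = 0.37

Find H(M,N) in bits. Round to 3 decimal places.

H(M,N) = −Σ p(x,y)·log₂ p(x,y) over all 6 cells.
  cell (a,0): −0.07·log₂0.07 = 0.2686
  cell (a,1): −0.27·log₂0.27 = 0.5100
  cell (b,0): −0.15·log₂0.15 = 0.4105
  cell (b,1): −0.11·log₂0.11 = 0.3503
  cell (c,0): −0.03·log₂0.03 = 0.1518
  cell (c,1): −0.37·log₂0.37 = 0.5307
Sum = 2.222 bits.

2.222 bits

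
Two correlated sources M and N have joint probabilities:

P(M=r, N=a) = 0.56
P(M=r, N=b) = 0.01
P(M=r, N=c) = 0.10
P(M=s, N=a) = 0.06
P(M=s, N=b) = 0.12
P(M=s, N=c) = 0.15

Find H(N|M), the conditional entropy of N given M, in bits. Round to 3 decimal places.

Chain rule: H(N|M) = H(M,N) − H(M).
Marginals: p(M) = (0.6700, 0.3300), p(N) = (0.6200, 0.1300, 0.2500).
H(M,N) = 1.8882 bits; H(M) = 0.9149 bits.
H(N|M) = 1.8882 − 0.9149 = 0.973 bits.

0.973 bits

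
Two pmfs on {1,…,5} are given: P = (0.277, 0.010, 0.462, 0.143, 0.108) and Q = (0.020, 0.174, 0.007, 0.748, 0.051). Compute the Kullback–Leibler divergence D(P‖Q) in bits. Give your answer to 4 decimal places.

D(P‖Q) = Σ p·log₂(p/q).
  0.277·log₂(0.277/0.020) = 1.05033
  0.010·log₂(0.010/0.174) = -0.04121
  0.462·log₂(0.462/0.007) = 2.79251
  0.143·log₂(0.143/0.748) = -0.34134
  0.108·log₂(0.108/0.051) = 0.11691
D(P‖Q) = 3.5772 bits.

3.5772 bits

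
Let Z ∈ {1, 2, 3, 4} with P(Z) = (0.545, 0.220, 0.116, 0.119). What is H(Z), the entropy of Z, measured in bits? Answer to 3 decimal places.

H(Z) = −Σ p·log₂ p.
  −(0.545)·log₂(0.545) = 0.4772
  −(0.220)·log₂(0.220) = 0.4806
  −(0.116)·log₂(0.116) = 0.3605
  −(0.119)·log₂(0.119) = 0.3654
Sum: 0.4772 + 0.4806 + 0.3605 + 0.3654 = 1.684 bits.

1.684 bits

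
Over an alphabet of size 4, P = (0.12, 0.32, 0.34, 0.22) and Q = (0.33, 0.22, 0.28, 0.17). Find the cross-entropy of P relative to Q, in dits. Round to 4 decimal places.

H(P,Q) = −Σ p·log₁₀ q.
  −0.12·log₁₀(0.33) = 0.05778
  −0.32·log₁₀(0.22) = 0.21042
  −0.34·log₁₀(0.28) = 0.18797
  −0.22·log₁₀(0.17) = 0.16930
H(P,Q) = 0.6255 dits.

0.6255 dits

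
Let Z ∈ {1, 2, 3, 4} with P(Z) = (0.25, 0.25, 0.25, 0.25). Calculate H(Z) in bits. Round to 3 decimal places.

2.000 bits

H(Z) = −Σ p·log₂ p.
  −(0.25)·log₂(0.25) = 0.5000
  −(0.25)·log₂(0.25) = 0.5000
  −(0.25)·log₂(0.25) = 0.5000
  −(0.25)·log₂(0.25) = 0.5000
Sum: 0.5000 + 0.5000 + 0.5000 + 0.5000 = 2.000 bits.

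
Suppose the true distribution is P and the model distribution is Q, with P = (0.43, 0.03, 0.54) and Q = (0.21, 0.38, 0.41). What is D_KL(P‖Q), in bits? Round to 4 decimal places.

D(P‖Q) = Σ p·log₂(p/q).
  0.43·log₂(0.43/0.21) = 0.44460
  0.03·log₂(0.03/0.38) = -0.10989
  0.54·log₂(0.54/0.41) = 0.21456
D(P‖Q) = 0.5493 bits.

0.5493 bits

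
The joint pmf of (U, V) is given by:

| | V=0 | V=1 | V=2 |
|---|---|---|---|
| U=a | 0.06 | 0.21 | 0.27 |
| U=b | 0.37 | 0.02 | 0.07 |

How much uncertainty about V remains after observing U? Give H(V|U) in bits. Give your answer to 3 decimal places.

1.143 bits

Chain rule: H(V|U) = H(U,V) − H(U).
Marginals: p(U) = (0.5400, 0.4600), p(V) = (0.4300, 0.2300, 0.3400).
H(U,V) = 2.1385 bits; H(U) = 0.9954 bits.
H(V|U) = 2.1385 − 0.9954 = 1.143 bits.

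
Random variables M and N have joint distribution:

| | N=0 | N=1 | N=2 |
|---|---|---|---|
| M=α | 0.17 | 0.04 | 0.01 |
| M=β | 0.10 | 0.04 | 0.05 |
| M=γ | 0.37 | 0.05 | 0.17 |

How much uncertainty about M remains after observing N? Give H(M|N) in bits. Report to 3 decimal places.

1.320 bits

Chain rule: H(M|N) = H(M,N) − H(N).
Marginals: p(M) = (0.2200, 0.1900, 0.5900), p(N) = (0.6400, 0.1300, 0.2300).
H(M,N) = 2.6022 bits; H(N) = 1.2824 bits.
H(M|N) = 2.6022 − 1.2824 = 1.320 bits.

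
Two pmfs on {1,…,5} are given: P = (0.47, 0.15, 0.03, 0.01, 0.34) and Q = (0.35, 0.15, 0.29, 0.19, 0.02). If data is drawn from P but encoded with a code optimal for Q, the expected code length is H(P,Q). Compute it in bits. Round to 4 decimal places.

H(P,Q) = −Σ p·log₂ q.
  −0.47·log₂(0.35) = 0.71185
  −0.15·log₂(0.15) = 0.41054
  −0.03·log₂(0.29) = 0.05358
  −0.01·log₂(0.19) = 0.02396
  −0.34·log₂(0.02) = 1.91891
H(P,Q) = 3.1188 bits.

3.1188 bits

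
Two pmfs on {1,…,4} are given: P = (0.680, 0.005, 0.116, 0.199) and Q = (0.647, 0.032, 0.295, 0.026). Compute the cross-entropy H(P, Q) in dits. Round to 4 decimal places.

H(P,Q) = −Σ p·log₁₀ q.
  −0.680·log₁₀(0.647) = 0.12859
  −0.005·log₁₀(0.032) = 0.00747
  −0.116·log₁₀(0.295) = 0.06150
  −0.199·log₁₀(0.026) = 0.31542
H(P,Q) = 0.5130 dits.

0.5130 dits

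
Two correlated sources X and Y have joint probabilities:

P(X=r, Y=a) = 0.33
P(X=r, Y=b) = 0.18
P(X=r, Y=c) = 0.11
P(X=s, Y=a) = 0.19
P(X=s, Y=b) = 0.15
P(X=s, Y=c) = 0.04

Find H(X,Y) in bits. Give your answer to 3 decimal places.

2.375 bits

H(X,Y) = −Σ p(x,y)·log₂ p(x,y) over all 6 cells.
  cell (r,a): −0.33·log₂0.33 = 0.5278
  cell (r,b): −0.18·log₂0.18 = 0.4453
  cell (r,c): −0.11·log₂0.11 = 0.3503
  cell (s,a): −0.19·log₂0.19 = 0.4552
  cell (s,b): −0.15·log₂0.15 = 0.4105
  cell (s,c): −0.04·log₂0.04 = 0.1858
Sum = 2.375 bits.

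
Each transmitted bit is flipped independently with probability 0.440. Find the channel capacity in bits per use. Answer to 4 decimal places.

0.0104 bits

Binary symmetric channel: C = 1 − h₂(ε) where h₂ is the binary entropy function.
h₂(0.440) = −0.440·log₂0.440 − 0.560·log₂0.560 = 0.9896.
C = 1 − 0.9896 = 0.0104 bits per channel use.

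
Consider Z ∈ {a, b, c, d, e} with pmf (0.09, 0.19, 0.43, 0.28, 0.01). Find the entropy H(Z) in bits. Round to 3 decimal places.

H(Z) = −Σ p·log₂ p.
  −(0.09)·log₂(0.09) = 0.3127
  −(0.19)·log₂(0.19) = 0.4552
  −(0.43)·log₂(0.43) = 0.5236
  −(0.28)·log₂(0.28) = 0.5142
  −(0.01)·log₂(0.01) = 0.0664
Sum: 0.3127 + 0.4552 + 0.5236 + 0.5142 + 0.0664 = 1.872 bits.

1.872 bits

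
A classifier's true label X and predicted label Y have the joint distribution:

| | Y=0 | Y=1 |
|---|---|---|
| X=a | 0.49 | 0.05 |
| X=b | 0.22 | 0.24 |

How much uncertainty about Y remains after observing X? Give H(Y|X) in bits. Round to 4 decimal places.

0.6997 bits

Chain rule: H(Y|X) = H(X,Y) − H(X).
Marginals: p(X) = (0.5400, 0.4600), p(Y) = (0.7100, 0.2900).
H(X,Y) = 1.6951 bits; H(X) = 0.9954 bits.
H(Y|X) = 1.6951 − 0.9954 = 0.6997 bits.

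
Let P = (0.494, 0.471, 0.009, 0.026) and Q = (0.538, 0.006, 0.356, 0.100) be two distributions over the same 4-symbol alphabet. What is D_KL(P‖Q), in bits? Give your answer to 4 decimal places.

D(P‖Q) = Σ p·log₂(p/q).
  0.494·log₂(0.494/0.538) = -0.06081
  0.471·log₂(0.471/0.006) = 2.96477
  0.009·log₂(0.009/0.356) = -0.04775
  0.026·log₂(0.026/0.100) = -0.05053
D(P‖Q) = 2.8057 bits.

2.8057 bits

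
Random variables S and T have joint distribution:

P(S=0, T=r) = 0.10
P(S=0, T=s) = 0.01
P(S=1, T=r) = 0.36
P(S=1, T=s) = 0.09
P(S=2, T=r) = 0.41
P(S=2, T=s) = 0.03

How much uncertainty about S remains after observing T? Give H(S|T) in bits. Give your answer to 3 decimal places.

1.364 bits

Marginals: p(S) = (0.1100, 0.4500, 0.4400), p(T) = (0.8700, 0.1300).
H(S|T) = Σ p(T) · H(S|T=·).
  T=r: p=0.8700, H(S|T=r) = 1.3970
  T=s: p=0.1300, H(S|T=s) = 1.1401
Weighted sum = 1.364 bits.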